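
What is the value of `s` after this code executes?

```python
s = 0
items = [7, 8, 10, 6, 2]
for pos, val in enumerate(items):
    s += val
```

Let's trace through this code step by step.

Initialize: s = 0
Initialize: items = [7, 8, 10, 6, 2]
Entering loop: for pos, val in enumerate(items):

After execution: s = 33
33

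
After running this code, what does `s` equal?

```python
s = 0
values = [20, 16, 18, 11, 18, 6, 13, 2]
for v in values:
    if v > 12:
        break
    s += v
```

Let's trace through this code step by step.

Initialize: s = 0
Initialize: values = [20, 16, 18, 11, 18, 6, 13, 2]
Entering loop: for v in values:

After execution: s = 0
0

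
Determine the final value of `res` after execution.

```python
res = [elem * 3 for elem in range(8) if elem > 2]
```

Let's trace through this code step by step.

Initialize: res = [elem * 3 for elem in range(8) if elem > 2]

After execution: res = [9, 12, 15, 18, 21]
[9, 12, 15, 18, 21]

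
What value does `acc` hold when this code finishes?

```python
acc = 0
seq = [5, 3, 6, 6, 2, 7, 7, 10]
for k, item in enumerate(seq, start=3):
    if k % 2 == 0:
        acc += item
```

Let's trace through this code step by step.

Initialize: acc = 0
Initialize: seq = [5, 3, 6, 6, 2, 7, 7, 10]
Entering loop: for k, item in enumerate(seq, start=3):

After execution: acc = 26
26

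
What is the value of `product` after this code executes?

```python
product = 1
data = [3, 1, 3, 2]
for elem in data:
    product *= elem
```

Let's trace through this code step by step.

Initialize: product = 1
Initialize: data = [3, 1, 3, 2]
Entering loop: for elem in data:

After execution: product = 18
18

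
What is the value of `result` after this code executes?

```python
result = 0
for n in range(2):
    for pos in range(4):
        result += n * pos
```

Let's trace through this code step by step.

Initialize: result = 0
Entering loop: for n in range(2):

After execution: result = 6
6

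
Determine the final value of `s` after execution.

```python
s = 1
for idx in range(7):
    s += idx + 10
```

Let's trace through this code step by step.

Initialize: s = 1
Entering loop: for idx in range(7):

After execution: s = 92
92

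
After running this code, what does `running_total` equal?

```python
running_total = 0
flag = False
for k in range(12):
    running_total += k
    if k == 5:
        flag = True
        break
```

Let's trace through this code step by step.

Initialize: running_total = 0
Initialize: flag = False
Entering loop: for k in range(12):

After execution: running_total = 15
15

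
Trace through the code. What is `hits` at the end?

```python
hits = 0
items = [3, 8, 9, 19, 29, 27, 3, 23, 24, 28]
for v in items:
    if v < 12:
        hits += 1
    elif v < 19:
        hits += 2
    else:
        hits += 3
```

Let's trace through this code step by step.

Initialize: hits = 0
Initialize: items = [3, 8, 9, 19, 29, 27, 3, 23, 24, 28]
Entering loop: for v in items:

After execution: hits = 22
22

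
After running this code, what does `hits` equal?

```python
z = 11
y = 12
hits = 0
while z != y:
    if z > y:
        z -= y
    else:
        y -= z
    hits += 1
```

Let's trace through this code step by step.

Initialize: z = 11
Initialize: y = 12
Initialize: hits = 0
Entering loop: while z != y:

After execution: hits = 11
11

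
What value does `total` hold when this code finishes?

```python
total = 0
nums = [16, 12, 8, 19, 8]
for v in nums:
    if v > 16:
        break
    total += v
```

Let's trace through this code step by step.

Initialize: total = 0
Initialize: nums = [16, 12, 8, 19, 8]
Entering loop: for v in nums:

After execution: total = 36
36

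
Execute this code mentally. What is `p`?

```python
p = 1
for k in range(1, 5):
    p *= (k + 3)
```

Let's trace through this code step by step.

Initialize: p = 1
Entering loop: for k in range(1, 5):

After execution: p = 840
840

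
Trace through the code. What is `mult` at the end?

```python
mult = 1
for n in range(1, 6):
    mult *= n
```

Let's trace through this code step by step.

Initialize: mult = 1
Entering loop: for n in range(1, 6):

After execution: mult = 120
120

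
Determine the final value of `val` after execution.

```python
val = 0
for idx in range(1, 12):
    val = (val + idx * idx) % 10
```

Let's trace through this code step by step.

Initialize: val = 0
Entering loop: for idx in range(1, 12):

After execution: val = 6
6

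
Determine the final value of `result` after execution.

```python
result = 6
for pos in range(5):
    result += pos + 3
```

Let's trace through this code step by step.

Initialize: result = 6
Entering loop: for pos in range(5):

After execution: result = 31
31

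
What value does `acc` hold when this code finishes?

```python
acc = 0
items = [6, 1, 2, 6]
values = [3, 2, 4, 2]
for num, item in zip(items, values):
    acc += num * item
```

Let's trace through this code step by step.

Initialize: acc = 0
Initialize: items = [6, 1, 2, 6]
Initialize: values = [3, 2, 4, 2]
Entering loop: for num, item in zip(items, values):

After execution: acc = 40
40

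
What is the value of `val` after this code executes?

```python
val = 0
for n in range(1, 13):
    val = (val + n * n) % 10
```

Let's trace through this code step by step.

Initialize: val = 0
Entering loop: for n in range(1, 13):

After execution: val = 0
0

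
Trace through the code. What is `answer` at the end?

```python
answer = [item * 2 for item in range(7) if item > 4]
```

Let's trace through this code step by step.

Initialize: answer = [item * 2 for item in range(7) if item > 4]

After execution: answer = [10, 12]
[10, 12]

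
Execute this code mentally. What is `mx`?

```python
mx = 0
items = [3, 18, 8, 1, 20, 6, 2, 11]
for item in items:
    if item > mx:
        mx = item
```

Let's trace through this code step by step.

Initialize: mx = 0
Initialize: items = [3, 18, 8, 1, 20, 6, 2, 11]
Entering loop: for item in items:

After execution: mx = 20
20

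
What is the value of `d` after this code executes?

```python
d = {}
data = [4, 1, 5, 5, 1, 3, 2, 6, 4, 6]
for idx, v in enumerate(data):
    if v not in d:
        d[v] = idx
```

Let's trace through this code step by step.

Initialize: d = {}
Initialize: data = [4, 1, 5, 5, 1, 3, 2, 6, 4, 6]
Entering loop: for idx, v in enumerate(data):

After execution: d = {4: 0, 1: 1, 5: 2, 3: 5, 2: 6, 6: 7}
{4: 0, 1: 1, 5: 2, 3: 5, 2: 6, 6: 7}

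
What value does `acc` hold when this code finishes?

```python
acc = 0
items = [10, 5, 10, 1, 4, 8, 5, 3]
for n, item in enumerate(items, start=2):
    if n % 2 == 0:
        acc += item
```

Let's trace through this code step by step.

Initialize: acc = 0
Initialize: items = [10, 5, 10, 1, 4, 8, 5, 3]
Entering loop: for n, item in enumerate(items, start=2):

After execution: acc = 29
29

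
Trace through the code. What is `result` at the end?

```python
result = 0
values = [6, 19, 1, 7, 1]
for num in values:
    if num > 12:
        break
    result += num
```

Let's trace through this code step by step.

Initialize: result = 0
Initialize: values = [6, 19, 1, 7, 1]
Entering loop: for num in values:

After execution: result = 6
6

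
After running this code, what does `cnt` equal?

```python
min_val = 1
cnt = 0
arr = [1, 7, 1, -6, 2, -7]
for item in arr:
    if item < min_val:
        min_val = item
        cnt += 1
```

Let's trace through this code step by step.

Initialize: min_val = 1
Initialize: cnt = 0
Initialize: arr = [1, 7, 1, -6, 2, -7]
Entering loop: for item in arr:

After execution: cnt = 2
2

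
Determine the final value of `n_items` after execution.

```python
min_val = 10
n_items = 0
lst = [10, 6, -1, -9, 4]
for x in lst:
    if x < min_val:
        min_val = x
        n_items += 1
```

Let's trace through this code step by step.

Initialize: min_val = 10
Initialize: n_items = 0
Initialize: lst = [10, 6, -1, -9, 4]
Entering loop: for x in lst:

After execution: n_items = 3
3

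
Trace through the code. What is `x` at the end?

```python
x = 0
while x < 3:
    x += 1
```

Let's trace through this code step by step.

Initialize: x = 0
Entering loop: while x < 3:

After execution: x = 3
3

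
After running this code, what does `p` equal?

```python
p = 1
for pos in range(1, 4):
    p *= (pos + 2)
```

Let's trace through this code step by step.

Initialize: p = 1
Entering loop: for pos in range(1, 4):

After execution: p = 60
60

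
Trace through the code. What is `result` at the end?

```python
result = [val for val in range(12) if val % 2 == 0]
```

Let's trace through this code step by step.

Initialize: result = [val for val in range(12) if val % 2 == 0]

After execution: result = [0, 2, 4, 6, 8, 10]
[0, 2, 4, 6, 8, 10]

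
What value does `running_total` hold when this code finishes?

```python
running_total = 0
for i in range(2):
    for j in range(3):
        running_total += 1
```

Let's trace through this code step by step.

Initialize: running_total = 0
Entering loop: for i in range(2):

After execution: running_total = 6
6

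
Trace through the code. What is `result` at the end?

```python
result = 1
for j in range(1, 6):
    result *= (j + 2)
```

Let's trace through this code step by step.

Initialize: result = 1
Entering loop: for j in range(1, 6):

After execution: result = 2520
2520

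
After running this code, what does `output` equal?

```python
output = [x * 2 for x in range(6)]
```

Let's trace through this code step by step.

Initialize: output = [x * 2 for x in range(6)]

After execution: output = [0, 2, 4, 6, 8, 10]
[0, 2, 4, 6, 8, 10]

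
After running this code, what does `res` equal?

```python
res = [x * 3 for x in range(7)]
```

Let's trace through this code step by step.

Initialize: res = [x * 3 for x in range(7)]

After execution: res = [0, 3, 6, 9, 12, 15, 18]
[0, 3, 6, 9, 12, 15, 18]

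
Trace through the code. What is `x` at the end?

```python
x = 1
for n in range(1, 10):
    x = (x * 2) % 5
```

Let's trace through this code step by step.

Initialize: x = 1
Entering loop: for n in range(1, 10):

After execution: x = 2
2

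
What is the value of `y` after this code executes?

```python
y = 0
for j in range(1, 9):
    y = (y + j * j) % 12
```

Let's trace through this code step by step.

Initialize: y = 0
Entering loop: for j in range(1, 9):

After execution: y = 0
0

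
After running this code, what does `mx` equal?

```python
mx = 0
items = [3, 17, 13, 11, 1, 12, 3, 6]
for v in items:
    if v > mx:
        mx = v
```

Let's trace through this code step by step.

Initialize: mx = 0
Initialize: items = [3, 17, 13, 11, 1, 12, 3, 6]
Entering loop: for v in items:

After execution: mx = 17
17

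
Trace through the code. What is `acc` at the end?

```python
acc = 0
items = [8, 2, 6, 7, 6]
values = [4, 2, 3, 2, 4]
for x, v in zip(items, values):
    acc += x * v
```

Let's trace through this code step by step.

Initialize: acc = 0
Initialize: items = [8, 2, 6, 7, 6]
Initialize: values = [4, 2, 3, 2, 4]
Entering loop: for x, v in zip(items, values):

After execution: acc = 92
92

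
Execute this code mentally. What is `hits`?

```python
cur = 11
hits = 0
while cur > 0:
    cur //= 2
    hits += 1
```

Let's trace through this code step by step.

Initialize: cur = 11
Initialize: hits = 0
Entering loop: while cur > 0:

After execution: hits = 4
4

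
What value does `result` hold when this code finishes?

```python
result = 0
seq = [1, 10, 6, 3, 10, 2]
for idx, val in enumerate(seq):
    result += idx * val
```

Let's trace through this code step by step.

Initialize: result = 0
Initialize: seq = [1, 10, 6, 3, 10, 2]
Entering loop: for idx, val in enumerate(seq):

After execution: result = 81
81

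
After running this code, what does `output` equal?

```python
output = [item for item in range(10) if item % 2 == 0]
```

Let's trace through this code step by step.

Initialize: output = [item for item in range(10) if item % 2 == 0]

After execution: output = [0, 2, 4, 6, 8]
[0, 2, 4, 6, 8]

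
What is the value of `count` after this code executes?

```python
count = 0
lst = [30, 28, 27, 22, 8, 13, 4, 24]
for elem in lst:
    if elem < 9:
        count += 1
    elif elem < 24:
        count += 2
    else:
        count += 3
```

Let's trace through this code step by step.

Initialize: count = 0
Initialize: lst = [30, 28, 27, 22, 8, 13, 4, 24]
Entering loop: for elem in lst:

After execution: count = 18
18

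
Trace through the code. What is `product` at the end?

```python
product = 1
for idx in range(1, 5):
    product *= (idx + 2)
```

Let's trace through this code step by step.

Initialize: product = 1
Entering loop: for idx in range(1, 5):

After execution: product = 360
360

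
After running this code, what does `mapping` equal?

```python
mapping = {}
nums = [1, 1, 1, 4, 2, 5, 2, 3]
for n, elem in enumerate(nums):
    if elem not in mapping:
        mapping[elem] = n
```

Let's trace through this code step by step.

Initialize: mapping = {}
Initialize: nums = [1, 1, 1, 4, 2, 5, 2, 3]
Entering loop: for n, elem in enumerate(nums):

After execution: mapping = {1: 0, 4: 3, 2: 4, 5: 5, 3: 7}
{1: 0, 4: 3, 2: 4, 5: 5, 3: 7}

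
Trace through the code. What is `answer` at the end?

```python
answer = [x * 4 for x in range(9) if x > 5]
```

Let's trace through this code step by step.

Initialize: answer = [x * 4 for x in range(9) if x > 5]

After execution: answer = [24, 28, 32]
[24, 28, 32]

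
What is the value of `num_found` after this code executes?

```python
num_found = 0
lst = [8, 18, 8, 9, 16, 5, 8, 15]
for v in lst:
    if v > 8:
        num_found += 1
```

Let's trace through this code step by step.

Initialize: num_found = 0
Initialize: lst = [8, 18, 8, 9, 16, 5, 8, 15]
Entering loop: for v in lst:

After execution: num_found = 4
4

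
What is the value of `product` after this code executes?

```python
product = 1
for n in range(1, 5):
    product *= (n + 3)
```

Let's trace through this code step by step.

Initialize: product = 1
Entering loop: for n in range(1, 5):

After execution: product = 840
840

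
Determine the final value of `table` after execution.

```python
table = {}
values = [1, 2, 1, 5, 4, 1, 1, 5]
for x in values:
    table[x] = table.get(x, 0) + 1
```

Let's trace through this code step by step.

Initialize: table = {}
Initialize: values = [1, 2, 1, 5, 4, 1, 1, 5]
Entering loop: for x in values:

After execution: table = {1: 4, 2: 1, 5: 2, 4: 1}
{1: 4, 2: 1, 5: 2, 4: 1}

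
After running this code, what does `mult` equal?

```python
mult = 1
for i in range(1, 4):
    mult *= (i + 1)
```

Let's trace through this code step by step.

Initialize: mult = 1
Entering loop: for i in range(1, 4):

After execution: mult = 24
24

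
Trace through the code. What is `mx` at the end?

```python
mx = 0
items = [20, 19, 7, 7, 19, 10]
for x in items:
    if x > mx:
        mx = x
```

Let's trace through this code step by step.

Initialize: mx = 0
Initialize: items = [20, 19, 7, 7, 19, 10]
Entering loop: for x in items:

After execution: mx = 20
20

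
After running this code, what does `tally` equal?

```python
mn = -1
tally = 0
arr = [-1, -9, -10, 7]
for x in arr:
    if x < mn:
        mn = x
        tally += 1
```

Let's trace through this code step by step.

Initialize: mn = -1
Initialize: tally = 0
Initialize: arr = [-1, -9, -10, 7]
Entering loop: for x in arr:

After execution: tally = 2
2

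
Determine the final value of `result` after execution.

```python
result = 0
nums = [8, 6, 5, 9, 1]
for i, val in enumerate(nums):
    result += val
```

Let's trace through this code step by step.

Initialize: result = 0
Initialize: nums = [8, 6, 5, 9, 1]
Entering loop: for i, val in enumerate(nums):

After execution: result = 29
29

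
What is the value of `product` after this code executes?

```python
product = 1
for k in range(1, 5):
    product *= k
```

Let's trace through this code step by step.

Initialize: product = 1
Entering loop: for k in range(1, 5):

After execution: product = 24
24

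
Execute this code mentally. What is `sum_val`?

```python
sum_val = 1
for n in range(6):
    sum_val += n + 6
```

Let's trace through this code step by step.

Initialize: sum_val = 1
Entering loop: for n in range(6):

After execution: sum_val = 52
52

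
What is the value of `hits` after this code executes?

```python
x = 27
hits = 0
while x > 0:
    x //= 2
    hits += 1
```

Let's trace through this code step by step.

Initialize: x = 27
Initialize: hits = 0
Entering loop: while x > 0:

After execution: hits = 5
5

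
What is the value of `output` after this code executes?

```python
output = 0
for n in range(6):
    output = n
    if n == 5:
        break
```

Let's trace through this code step by step.

Initialize: output = 0
Entering loop: for n in range(6):

After execution: output = 5
5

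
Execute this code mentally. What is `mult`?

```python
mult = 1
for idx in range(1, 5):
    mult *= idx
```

Let's trace through this code step by step.

Initialize: mult = 1
Entering loop: for idx in range(1, 5):

After execution: mult = 24
24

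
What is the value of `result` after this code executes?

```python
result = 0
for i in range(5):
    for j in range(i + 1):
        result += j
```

Let's trace through this code step by step.

Initialize: result = 0
Entering loop: for i in range(5):

After execution: result = 20
20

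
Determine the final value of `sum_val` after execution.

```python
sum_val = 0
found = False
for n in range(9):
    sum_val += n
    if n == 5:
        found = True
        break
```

Let's trace through this code step by step.

Initialize: sum_val = 0
Initialize: found = False
Entering loop: for n in range(9):

After execution: sum_val = 15
15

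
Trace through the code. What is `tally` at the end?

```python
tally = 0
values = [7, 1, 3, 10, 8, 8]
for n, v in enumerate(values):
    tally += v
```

Let's trace through this code step by step.

Initialize: tally = 0
Initialize: values = [7, 1, 3, 10, 8, 8]
Entering loop: for n, v in enumerate(values):

After execution: tally = 37
37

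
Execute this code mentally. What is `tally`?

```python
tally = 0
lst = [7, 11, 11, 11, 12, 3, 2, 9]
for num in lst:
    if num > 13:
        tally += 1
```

Let's trace through this code step by step.

Initialize: tally = 0
Initialize: lst = [7, 11, 11, 11, 12, 3, 2, 9]
Entering loop: for num in lst:

After execution: tally = 0
0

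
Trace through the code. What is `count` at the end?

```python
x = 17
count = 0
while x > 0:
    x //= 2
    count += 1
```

Let's trace through this code step by step.

Initialize: x = 17
Initialize: count = 0
Entering loop: while x > 0:

After execution: count = 5
5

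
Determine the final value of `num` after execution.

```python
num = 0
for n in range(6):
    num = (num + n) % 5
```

Let's trace through this code step by step.

Initialize: num = 0
Entering loop: for n in range(6):

After execution: num = 0
0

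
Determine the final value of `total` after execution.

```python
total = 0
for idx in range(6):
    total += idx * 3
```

Let's trace through this code step by step.

Initialize: total = 0
Entering loop: for idx in range(6):

After execution: total = 45
45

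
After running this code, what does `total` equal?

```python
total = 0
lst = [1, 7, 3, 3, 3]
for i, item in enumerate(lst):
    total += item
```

Let's trace through this code step by step.

Initialize: total = 0
Initialize: lst = [1, 7, 3, 3, 3]
Entering loop: for i, item in enumerate(lst):

After execution: total = 17
17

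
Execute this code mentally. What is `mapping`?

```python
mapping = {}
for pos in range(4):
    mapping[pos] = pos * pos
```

Let's trace through this code step by step.

Initialize: mapping = {}
Entering loop: for pos in range(4):

After execution: mapping = {0: 0, 1: 1, 2: 4, 3: 9}
{0: 0, 1: 1, 2: 4, 3: 9}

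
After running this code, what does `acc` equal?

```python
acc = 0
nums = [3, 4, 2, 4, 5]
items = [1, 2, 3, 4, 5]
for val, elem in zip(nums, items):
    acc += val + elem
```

Let's trace through this code step by step.

Initialize: acc = 0
Initialize: nums = [3, 4, 2, 4, 5]
Initialize: items = [1, 2, 3, 4, 5]
Entering loop: for val, elem in zip(nums, items):

After execution: acc = 33
33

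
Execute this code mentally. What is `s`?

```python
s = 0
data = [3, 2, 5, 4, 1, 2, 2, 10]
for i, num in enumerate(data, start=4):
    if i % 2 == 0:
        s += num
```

Let's trace through this code step by step.

Initialize: s = 0
Initialize: data = [3, 2, 5, 4, 1, 2, 2, 10]
Entering loop: for i, num in enumerate(data, start=4):

After execution: s = 11
11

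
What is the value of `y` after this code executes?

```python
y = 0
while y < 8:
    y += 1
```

Let's trace through this code step by step.

Initialize: y = 0
Entering loop: while y < 8:

After execution: y = 8
8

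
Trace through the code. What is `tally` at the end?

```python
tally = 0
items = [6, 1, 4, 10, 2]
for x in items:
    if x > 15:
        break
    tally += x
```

Let's trace through this code step by step.

Initialize: tally = 0
Initialize: items = [6, 1, 4, 10, 2]
Entering loop: for x in items:

After execution: tally = 23
23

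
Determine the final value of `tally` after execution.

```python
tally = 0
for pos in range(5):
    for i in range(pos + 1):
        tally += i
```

Let's trace through this code step by step.

Initialize: tally = 0
Entering loop: for pos in range(5):

After execution: tally = 20
20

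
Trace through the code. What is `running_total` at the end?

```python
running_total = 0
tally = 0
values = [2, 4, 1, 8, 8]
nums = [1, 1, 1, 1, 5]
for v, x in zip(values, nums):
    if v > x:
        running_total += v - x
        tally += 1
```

Let's trace through this code step by step.

Initialize: running_total = 0
Initialize: tally = 0
Initialize: values = [2, 4, 1, 8, 8]
Initialize: nums = [1, 1, 1, 1, 5]
Entering loop: for v, x in zip(values, nums):

After execution: running_total = 14
14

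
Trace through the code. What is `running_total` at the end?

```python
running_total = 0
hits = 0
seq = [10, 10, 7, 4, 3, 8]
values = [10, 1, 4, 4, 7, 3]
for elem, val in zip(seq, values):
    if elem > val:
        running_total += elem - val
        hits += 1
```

Let's trace through this code step by step.

Initialize: running_total = 0
Initialize: hits = 0
Initialize: seq = [10, 10, 7, 4, 3, 8]
Initialize: values = [10, 1, 4, 4, 7, 3]
Entering loop: for elem, val in zip(seq, values):

After execution: running_total = 17
17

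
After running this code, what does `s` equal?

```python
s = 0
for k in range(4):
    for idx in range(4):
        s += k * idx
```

Let's trace through this code step by step.

Initialize: s = 0
Entering loop: for k in range(4):

After execution: s = 36
36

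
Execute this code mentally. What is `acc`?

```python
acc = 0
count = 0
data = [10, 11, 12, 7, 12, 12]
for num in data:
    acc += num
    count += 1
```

Let's trace through this code step by step.

Initialize: acc = 0
Initialize: count = 0
Initialize: data = [10, 11, 12, 7, 12, 12]
Entering loop: for num in data:

After execution: acc = 64
64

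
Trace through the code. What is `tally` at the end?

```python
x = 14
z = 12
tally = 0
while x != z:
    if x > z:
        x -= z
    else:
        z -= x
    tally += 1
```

Let's trace through this code step by step.

Initialize: x = 14
Initialize: z = 12
Initialize: tally = 0
Entering loop: while x != z:

After execution: tally = 6
6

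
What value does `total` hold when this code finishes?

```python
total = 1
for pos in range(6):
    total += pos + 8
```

Let's trace through this code step by step.

Initialize: total = 1
Entering loop: for pos in range(6):

After execution: total = 64
64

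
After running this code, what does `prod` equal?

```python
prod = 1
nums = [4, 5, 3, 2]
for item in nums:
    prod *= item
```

Let's trace through this code step by step.

Initialize: prod = 1
Initialize: nums = [4, 5, 3, 2]
Entering loop: for item in nums:

After execution: prod = 120
120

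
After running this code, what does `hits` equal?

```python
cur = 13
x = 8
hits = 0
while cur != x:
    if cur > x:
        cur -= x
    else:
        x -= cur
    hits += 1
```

Let's trace through this code step by step.

Initialize: cur = 13
Initialize: x = 8
Initialize: hits = 0
Entering loop: while cur != x:

After execution: hits = 5
5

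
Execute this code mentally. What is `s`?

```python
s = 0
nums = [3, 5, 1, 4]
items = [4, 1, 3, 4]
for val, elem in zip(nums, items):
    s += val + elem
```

Let's trace through this code step by step.

Initialize: s = 0
Initialize: nums = [3, 5, 1, 4]
Initialize: items = [4, 1, 3, 4]
Entering loop: for val, elem in zip(nums, items):

After execution: s = 25
25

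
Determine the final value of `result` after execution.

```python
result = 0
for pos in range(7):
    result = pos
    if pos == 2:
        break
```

Let's trace through this code step by step.

Initialize: result = 0
Entering loop: for pos in range(7):

After execution: result = 2
2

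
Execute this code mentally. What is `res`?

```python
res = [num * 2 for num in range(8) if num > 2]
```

Let's trace through this code step by step.

Initialize: res = [num * 2 for num in range(8) if num > 2]

After execution: res = [6, 8, 10, 12, 14]
[6, 8, 10, 12, 14]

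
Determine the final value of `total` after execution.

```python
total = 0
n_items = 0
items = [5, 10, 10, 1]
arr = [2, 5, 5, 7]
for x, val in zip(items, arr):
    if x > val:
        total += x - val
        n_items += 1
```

Let's trace through this code step by step.

Initialize: total = 0
Initialize: n_items = 0
Initialize: items = [5, 10, 10, 1]
Initialize: arr = [2, 5, 5, 7]
Entering loop: for x, val in zip(items, arr):

After execution: total = 13
13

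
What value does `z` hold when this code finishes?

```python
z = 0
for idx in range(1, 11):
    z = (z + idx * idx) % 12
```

Let's trace through this code step by step.

Initialize: z = 0
Entering loop: for idx in range(1, 11):

After execution: z = 1
1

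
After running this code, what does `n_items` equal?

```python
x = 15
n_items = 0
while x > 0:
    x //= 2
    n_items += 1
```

Let's trace through this code step by step.

Initialize: x = 15
Initialize: n_items = 0
Entering loop: while x > 0:

After execution: n_items = 4
4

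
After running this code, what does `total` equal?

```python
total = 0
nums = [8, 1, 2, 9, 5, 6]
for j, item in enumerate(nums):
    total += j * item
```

Let's trace through this code step by step.

Initialize: total = 0
Initialize: nums = [8, 1, 2, 9, 5, 6]
Entering loop: for j, item in enumerate(nums):

After execution: total = 82
82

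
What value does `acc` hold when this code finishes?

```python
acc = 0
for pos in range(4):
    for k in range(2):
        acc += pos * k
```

Let's trace through this code step by step.

Initialize: acc = 0
Entering loop: for pos in range(4):

After execution: acc = 6
6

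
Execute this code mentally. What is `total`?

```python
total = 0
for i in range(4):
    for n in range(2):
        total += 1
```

Let's trace through this code step by step.

Initialize: total = 0
Entering loop: for i in range(4):

After execution: total = 8
8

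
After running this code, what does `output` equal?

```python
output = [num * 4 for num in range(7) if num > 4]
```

Let's trace through this code step by step.

Initialize: output = [num * 4 for num in range(7) if num > 4]

After execution: output = [20, 24]
[20, 24]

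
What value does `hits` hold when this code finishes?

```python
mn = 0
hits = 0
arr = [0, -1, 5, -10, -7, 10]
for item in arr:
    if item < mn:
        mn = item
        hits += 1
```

Let's trace through this code step by step.

Initialize: mn = 0
Initialize: hits = 0
Initialize: arr = [0, -1, 5, -10, -7, 10]
Entering loop: for item in arr:

After execution: hits = 2
2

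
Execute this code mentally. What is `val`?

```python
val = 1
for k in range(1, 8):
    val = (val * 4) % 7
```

Let's trace through this code step by step.

Initialize: val = 1
Entering loop: for k in range(1, 8):

After execution: val = 4
4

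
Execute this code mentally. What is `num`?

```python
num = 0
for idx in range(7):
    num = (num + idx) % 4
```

Let's trace through this code step by step.

Initialize: num = 0
Entering loop: for idx in range(7):

After execution: num = 1
1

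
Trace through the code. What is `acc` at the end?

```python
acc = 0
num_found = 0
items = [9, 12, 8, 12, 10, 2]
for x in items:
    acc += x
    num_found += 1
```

Let's trace through this code step by step.

Initialize: acc = 0
Initialize: num_found = 0
Initialize: items = [9, 12, 8, 12, 10, 2]
Entering loop: for x in items:

After execution: acc = 53
53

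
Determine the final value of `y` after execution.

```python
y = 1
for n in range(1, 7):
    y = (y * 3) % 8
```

Let's trace through this code step by step.

Initialize: y = 1
Entering loop: for n in range(1, 7):

After execution: y = 1
1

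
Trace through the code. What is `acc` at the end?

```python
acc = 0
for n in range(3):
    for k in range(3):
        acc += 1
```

Let's trace through this code step by step.

Initialize: acc = 0
Entering loop: for n in range(3):

After execution: acc = 9
9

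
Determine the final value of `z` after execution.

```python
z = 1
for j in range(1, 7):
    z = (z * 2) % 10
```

Let's trace through this code step by step.

Initialize: z = 1
Entering loop: for j in range(1, 7):

After execution: z = 4
4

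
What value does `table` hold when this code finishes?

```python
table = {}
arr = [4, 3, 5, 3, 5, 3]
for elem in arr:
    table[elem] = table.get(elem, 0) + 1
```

Let's trace through this code step by step.

Initialize: table = {}
Initialize: arr = [4, 3, 5, 3, 5, 3]
Entering loop: for elem in arr:

After execution: table = {4: 1, 3: 3, 5: 2}
{4: 1, 3: 3, 5: 2}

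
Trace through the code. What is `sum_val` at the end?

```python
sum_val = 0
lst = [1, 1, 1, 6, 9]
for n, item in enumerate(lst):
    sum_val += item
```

Let's trace through this code step by step.

Initialize: sum_val = 0
Initialize: lst = [1, 1, 1, 6, 9]
Entering loop: for n, item in enumerate(lst):

After execution: sum_val = 18
18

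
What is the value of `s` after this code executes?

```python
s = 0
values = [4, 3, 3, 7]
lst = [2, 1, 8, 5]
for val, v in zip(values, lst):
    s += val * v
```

Let's trace through this code step by step.

Initialize: s = 0
Initialize: values = [4, 3, 3, 7]
Initialize: lst = [2, 1, 8, 5]
Entering loop: for val, v in zip(values, lst):

After execution: s = 70
70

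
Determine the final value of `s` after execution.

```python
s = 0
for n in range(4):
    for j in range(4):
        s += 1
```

Let's trace through this code step by step.

Initialize: s = 0
Entering loop: for n in range(4):

After execution: s = 16
16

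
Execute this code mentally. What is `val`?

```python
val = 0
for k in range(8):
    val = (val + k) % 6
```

Let's trace through this code step by step.

Initialize: val = 0
Entering loop: for k in range(8):

After execution: val = 4
4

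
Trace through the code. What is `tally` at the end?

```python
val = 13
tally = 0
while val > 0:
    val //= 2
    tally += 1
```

Let's trace through this code step by step.

Initialize: val = 13
Initialize: tally = 0
Entering loop: while val > 0:

After execution: tally = 4
4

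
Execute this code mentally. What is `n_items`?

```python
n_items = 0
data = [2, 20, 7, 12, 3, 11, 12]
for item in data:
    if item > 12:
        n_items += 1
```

Let's trace through this code step by step.

Initialize: n_items = 0
Initialize: data = [2, 20, 7, 12, 3, 11, 12]
Entering loop: for item in data:

After execution: n_items = 1
1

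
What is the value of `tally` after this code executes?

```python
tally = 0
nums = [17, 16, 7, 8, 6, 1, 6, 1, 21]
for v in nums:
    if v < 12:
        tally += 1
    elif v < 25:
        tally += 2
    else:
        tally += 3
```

Let's trace through this code step by step.

Initialize: tally = 0
Initialize: nums = [17, 16, 7, 8, 6, 1, 6, 1, 21]
Entering loop: for v in nums:

After execution: tally = 12
12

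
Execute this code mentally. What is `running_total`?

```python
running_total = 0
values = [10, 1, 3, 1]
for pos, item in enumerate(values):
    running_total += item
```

Let's trace through this code step by step.

Initialize: running_total = 0
Initialize: values = [10, 1, 3, 1]
Entering loop: for pos, item in enumerate(values):

After execution: running_total = 15
15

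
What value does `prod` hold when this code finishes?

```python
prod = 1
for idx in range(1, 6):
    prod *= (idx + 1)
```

Let's trace through this code step by step.

Initialize: prod = 1
Entering loop: for idx in range(1, 6):

After execution: prod = 720
720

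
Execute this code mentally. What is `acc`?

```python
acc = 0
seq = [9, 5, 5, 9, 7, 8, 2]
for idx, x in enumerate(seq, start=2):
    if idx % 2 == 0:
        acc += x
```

Let's trace through this code step by step.

Initialize: acc = 0
Initialize: seq = [9, 5, 5, 9, 7, 8, 2]
Entering loop: for idx, x in enumerate(seq, start=2):

After execution: acc = 23
23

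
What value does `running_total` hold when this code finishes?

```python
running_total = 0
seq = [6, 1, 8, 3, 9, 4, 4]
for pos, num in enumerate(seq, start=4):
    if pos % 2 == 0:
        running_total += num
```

Let's trace through this code step by step.

Initialize: running_total = 0
Initialize: seq = [6, 1, 8, 3, 9, 4, 4]
Entering loop: for pos, num in enumerate(seq, start=4):

After execution: running_total = 27
27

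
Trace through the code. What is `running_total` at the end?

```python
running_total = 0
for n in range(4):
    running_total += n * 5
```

Let's trace through this code step by step.

Initialize: running_total = 0
Entering loop: for n in range(4):

After execution: running_total = 30
30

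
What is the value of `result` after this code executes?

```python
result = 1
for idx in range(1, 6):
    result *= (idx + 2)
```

Let's trace through this code step by step.

Initialize: result = 1
Entering loop: for idx in range(1, 6):

After execution: result = 2520
2520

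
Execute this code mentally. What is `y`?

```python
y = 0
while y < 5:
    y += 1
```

Let's trace through this code step by step.

Initialize: y = 0
Entering loop: while y < 5:

After execution: y = 5
5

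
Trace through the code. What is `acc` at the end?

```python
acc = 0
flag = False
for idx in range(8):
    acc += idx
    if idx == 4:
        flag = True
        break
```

Let's trace through this code step by step.

Initialize: acc = 0
Initialize: flag = False
Entering loop: for idx in range(8):

After execution: acc = 10
10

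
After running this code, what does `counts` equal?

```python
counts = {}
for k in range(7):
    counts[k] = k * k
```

Let's trace through this code step by step.

Initialize: counts = {}
Entering loop: for k in range(7):

After execution: counts = {0: 0, 1: 1, 2: 4, 3: 9, 4: 16, 5: 25, 6: 36}
{0: 0, 1: 1, 2: 4, 3: 9, 4: 16, 5: 25, 6: 36}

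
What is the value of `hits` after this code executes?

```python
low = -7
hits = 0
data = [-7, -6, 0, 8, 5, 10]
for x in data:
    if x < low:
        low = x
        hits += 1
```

Let's trace through this code step by step.

Initialize: low = -7
Initialize: hits = 0
Initialize: data = [-7, -6, 0, 8, 5, 10]
Entering loop: for x in data:

After execution: hits = 0
0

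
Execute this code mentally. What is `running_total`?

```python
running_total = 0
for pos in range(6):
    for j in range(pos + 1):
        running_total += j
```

Let's trace through this code step by step.

Initialize: running_total = 0
Entering loop: for pos in range(6):

After execution: running_total = 35
35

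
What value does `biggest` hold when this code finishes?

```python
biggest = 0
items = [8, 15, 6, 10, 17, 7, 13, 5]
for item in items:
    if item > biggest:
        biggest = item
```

Let's trace through this code step by step.

Initialize: biggest = 0
Initialize: items = [8, 15, 6, 10, 17, 7, 13, 5]
Entering loop: for item in items:

After execution: biggest = 17
17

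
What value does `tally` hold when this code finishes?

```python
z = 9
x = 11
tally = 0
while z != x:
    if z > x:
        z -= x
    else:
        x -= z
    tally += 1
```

Let's trace through this code step by step.

Initialize: z = 9
Initialize: x = 11
Initialize: tally = 0
Entering loop: while z != x:

After execution: tally = 6
6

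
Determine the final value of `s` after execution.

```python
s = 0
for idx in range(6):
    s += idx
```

Let's trace through this code step by step.

Initialize: s = 0
Entering loop: for idx in range(6):

After execution: s = 15
15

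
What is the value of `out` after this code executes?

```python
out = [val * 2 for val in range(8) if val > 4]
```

Let's trace through this code step by step.

Initialize: out = [val * 2 for val in range(8) if val > 4]

After execution: out = [10, 12, 14]
[10, 12, 14]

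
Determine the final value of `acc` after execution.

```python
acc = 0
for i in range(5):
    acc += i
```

Let's trace through this code step by step.

Initialize: acc = 0
Entering loop: for i in range(5):

After execution: acc = 10
10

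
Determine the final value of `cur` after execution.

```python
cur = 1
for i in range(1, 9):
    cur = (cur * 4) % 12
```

Let's trace through this code step by step.

Initialize: cur = 1
Entering loop: for i in range(1, 9):

After execution: cur = 4
4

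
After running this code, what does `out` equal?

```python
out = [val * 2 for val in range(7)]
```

Let's trace through this code step by step.

Initialize: out = [val * 2 for val in range(7)]

After execution: out = [0, 2, 4, 6, 8, 10, 12]
[0, 2, 4, 6, 8, 10, 12]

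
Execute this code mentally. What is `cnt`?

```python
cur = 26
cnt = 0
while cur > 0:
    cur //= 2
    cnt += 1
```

Let's trace through this code step by step.

Initialize: cur = 26
Initialize: cnt = 0
Entering loop: while cur > 0:

After execution: cnt = 5
5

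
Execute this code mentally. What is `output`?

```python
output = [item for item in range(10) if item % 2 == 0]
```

Let's trace through this code step by step.

Initialize: output = [item for item in range(10) if item % 2 == 0]

After execution: output = [0, 2, 4, 6, 8]
[0, 2, 4, 6, 8]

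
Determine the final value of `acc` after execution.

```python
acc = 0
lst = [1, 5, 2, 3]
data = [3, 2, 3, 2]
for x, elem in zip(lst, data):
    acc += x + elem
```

Let's trace through this code step by step.

Initialize: acc = 0
Initialize: lst = [1, 5, 2, 3]
Initialize: data = [3, 2, 3, 2]
Entering loop: for x, elem in zip(lst, data):

After execution: acc = 21
21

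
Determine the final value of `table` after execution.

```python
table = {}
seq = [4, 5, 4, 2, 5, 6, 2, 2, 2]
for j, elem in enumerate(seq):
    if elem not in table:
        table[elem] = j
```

Let's trace through this code step by step.

Initialize: table = {}
Initialize: seq = [4, 5, 4, 2, 5, 6, 2, 2, 2]
Entering loop: for j, elem in enumerate(seq):

After execution: table = {4: 0, 5: 1, 2: 3, 6: 5}
{4: 0, 5: 1, 2: 3, 6: 5}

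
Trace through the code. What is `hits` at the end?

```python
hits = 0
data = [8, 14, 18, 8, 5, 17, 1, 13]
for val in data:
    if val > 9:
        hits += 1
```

Let's trace through this code step by step.

Initialize: hits = 0
Initialize: data = [8, 14, 18, 8, 5, 17, 1, 13]
Entering loop: for val in data:

After execution: hits = 4
4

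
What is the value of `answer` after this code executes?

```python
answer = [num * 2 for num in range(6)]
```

Let's trace through this code step by step.

Initialize: answer = [num * 2 for num in range(6)]

After execution: answer = [0, 2, 4, 6, 8, 10]
[0, 2, 4, 6, 8, 10]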